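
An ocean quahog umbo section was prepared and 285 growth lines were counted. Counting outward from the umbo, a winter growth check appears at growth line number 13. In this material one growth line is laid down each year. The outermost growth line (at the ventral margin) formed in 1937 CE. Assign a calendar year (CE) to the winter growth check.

The winter growth check sits at growth line 13 from the umbo, so 285 − 13 = 272 growth lines formed after it.
1937 − 272 = 1665 CE.

1665 CE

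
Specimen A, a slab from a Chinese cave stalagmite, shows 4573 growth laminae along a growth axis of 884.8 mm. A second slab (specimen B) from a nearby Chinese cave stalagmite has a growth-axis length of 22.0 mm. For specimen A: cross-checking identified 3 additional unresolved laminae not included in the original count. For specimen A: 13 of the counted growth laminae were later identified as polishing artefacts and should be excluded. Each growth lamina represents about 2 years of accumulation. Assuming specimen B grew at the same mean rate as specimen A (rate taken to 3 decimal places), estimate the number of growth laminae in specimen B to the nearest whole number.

Specimen A: correcting the raw count gives 4573 − 13 + 3 = 4563 true growth laminae.
Specimen A: 4563 growth laminae at 2 years each span 4563 × 2 = 9126 years.
A: 884.8 mm over 9126 years gives 884.8 / 9126 ≈ 0.097 mm/yr.
Specimen B: 22.0 mm / 0.097 mm per year = 226.80 years; at 2 years per growth lamina that is 226.80 / 2 ≈ 113 growth laminae.

113 growth laminae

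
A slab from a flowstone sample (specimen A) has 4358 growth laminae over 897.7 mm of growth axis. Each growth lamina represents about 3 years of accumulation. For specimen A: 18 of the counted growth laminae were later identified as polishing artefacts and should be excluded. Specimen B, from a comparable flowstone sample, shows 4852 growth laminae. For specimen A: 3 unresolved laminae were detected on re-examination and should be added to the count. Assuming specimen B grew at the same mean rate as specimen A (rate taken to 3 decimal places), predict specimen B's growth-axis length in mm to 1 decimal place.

Specimen A: after corrections the count is 4358 − 18 + 3 = 4343 growth laminae.
Specimen A: multiplying by 3 years per growth lamina: 4343 × 3 = 13029 years.
A: Mean rate = 897.7 mm / 13029 years ≈ 0.069 mm per year.
Specimen B: at 3 years per growth lamina, 4852 × 3 = 14556 years. For B, 0.069 mm/year × 14556 years = 1004.4 mm.

1004.4 mm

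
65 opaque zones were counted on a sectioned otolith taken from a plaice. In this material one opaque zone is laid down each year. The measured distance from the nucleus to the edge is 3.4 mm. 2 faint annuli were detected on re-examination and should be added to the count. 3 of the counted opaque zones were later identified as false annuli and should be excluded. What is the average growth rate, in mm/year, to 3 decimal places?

0.053 mm/year

Correcting the raw count gives 65 − 3 + 2 = 64 true opaque zones.
3.4 mm over 64 years gives 3.4 / 64 ≈ 0.053 mm/year.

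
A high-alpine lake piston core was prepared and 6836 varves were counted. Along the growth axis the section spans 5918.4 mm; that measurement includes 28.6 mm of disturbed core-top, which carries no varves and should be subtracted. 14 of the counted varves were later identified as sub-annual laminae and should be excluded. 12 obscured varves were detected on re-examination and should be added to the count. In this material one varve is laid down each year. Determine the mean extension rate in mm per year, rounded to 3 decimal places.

0.862 mm per year

True varve count = 6836 − 14 + 12 = 6834.
The growth record spans 5918.4 − 28.6 = 5889.8 mm.
Extension rate ≈ 5889.8 / 6834 = 0.862 mm per year.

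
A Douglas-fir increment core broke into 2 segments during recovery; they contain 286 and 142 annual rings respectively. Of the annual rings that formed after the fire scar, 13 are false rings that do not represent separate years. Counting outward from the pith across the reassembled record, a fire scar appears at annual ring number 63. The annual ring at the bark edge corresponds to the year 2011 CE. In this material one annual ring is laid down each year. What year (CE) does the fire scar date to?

Total annual rings = 286 + 142 = 428.
Between annual ring 63 and the bark edge there are 428 − 63 = 365 annual rings.
Removing the 13 false annual rings leaves 365 − 13 = 352 true annual rings beyond the fire scar.
Counting back 352 years from 2011 CE places the fire scar in 2011 − 352 = 1659 CE.

1659 CE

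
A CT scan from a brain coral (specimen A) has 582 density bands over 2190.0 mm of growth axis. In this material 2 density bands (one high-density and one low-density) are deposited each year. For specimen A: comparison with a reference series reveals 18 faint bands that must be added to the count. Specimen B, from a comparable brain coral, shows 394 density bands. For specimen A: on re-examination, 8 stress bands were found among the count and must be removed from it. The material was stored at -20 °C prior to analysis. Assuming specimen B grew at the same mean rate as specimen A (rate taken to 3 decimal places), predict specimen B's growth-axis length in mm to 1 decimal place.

1457.6 mm

Specimen A: adjusted count: 582 − 8 + 18 = 592 density bands.
Specimen A: with 2 density bands per year, 592 / 2 = 296 years.
A: Mean rate = 2190.0 mm / 296 years ≈ 7.399 mm/year.
Specimen B: 394 density bands at 2 per year is 394 / 2 = 197 years. For B, 7.399 mm/year × 197 years = 1457.6 mm.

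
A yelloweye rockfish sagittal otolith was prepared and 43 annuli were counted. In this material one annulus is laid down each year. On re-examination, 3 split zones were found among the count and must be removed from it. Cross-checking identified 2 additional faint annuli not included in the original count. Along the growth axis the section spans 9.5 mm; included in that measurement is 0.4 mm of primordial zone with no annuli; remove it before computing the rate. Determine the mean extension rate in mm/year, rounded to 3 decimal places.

0.217 mm/year

After corrections the count is 43 − 3 + 2 = 42 annuli.
Removing the 0.4 mm offcut leaves 9.5 − 0.4 = 9.1 mm.
Extension rate ≈ 9.1 / 42 = 0.217 mm/year.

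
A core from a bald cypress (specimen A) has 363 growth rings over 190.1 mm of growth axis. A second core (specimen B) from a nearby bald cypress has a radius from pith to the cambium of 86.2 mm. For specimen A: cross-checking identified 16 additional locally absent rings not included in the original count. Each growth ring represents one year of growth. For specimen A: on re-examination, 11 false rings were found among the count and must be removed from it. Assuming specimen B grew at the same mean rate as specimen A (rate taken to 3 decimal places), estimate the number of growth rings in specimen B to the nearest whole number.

Specimen A: true growth ring count = 363 − 11 + 16 = 368.
A: Extension rate ≈ 190.1 / 368 = 0.517 mm per year.
For B, 86.2 / 0.517 = 166.73 years ≈ 167 growth rings.

167 growth rings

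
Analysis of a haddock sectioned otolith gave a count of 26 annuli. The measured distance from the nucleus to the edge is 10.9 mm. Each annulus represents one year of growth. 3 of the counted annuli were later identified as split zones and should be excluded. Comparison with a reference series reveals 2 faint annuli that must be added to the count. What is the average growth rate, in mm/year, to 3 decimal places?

0.436 mm/year

Adjusted count: 26 − 3 + 2 = 25 annuli.
Mean rate = 10.9 mm / 25 years ≈ 0.436 mm/year.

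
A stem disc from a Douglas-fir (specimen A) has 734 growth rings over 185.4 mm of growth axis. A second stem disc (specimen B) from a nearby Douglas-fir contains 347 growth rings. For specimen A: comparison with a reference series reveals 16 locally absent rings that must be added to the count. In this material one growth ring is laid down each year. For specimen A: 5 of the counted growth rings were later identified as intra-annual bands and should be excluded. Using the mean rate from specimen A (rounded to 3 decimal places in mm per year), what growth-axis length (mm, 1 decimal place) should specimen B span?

Specimen A: correcting the raw count gives 734 − 5 + 16 = 745 true growth rings.
A: 185.4 mm over 745 years gives 185.4 / 745 ≈ 0.249 mm per year.
For B, 0.249 mm/year × 347 years = 86.4 mm.

86.4 mm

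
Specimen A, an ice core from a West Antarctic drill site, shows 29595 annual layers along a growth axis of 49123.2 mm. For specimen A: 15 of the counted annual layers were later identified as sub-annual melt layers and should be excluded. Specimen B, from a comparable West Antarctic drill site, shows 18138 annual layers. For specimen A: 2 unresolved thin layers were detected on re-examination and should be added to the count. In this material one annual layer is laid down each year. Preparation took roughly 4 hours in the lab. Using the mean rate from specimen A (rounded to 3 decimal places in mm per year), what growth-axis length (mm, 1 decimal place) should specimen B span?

30127.2 mm

Specimen A: adjusted count: 29595 − 15 + 2 = 29582 annual layers.
A: Mean rate = 49123.2 mm / 29582 years ≈ 1.661 mm per year.
For B, 1.661 mm/year × 18138 years = 30127.2 mm.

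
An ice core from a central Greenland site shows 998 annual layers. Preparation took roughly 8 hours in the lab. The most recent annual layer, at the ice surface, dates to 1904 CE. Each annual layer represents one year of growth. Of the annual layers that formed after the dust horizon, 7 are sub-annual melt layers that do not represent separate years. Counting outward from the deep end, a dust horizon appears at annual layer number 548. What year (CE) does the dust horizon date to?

1461 CE

The dust horizon sits at annual layer 548 from the deep end, so 998 − 548 = 450 annual layers formed after it.
Excluding 7 false annual layers: 450 − 7 = 443.
Counting back 443 years from 1904 CE places the dust horizon in 1904 − 443 = 1461 CE.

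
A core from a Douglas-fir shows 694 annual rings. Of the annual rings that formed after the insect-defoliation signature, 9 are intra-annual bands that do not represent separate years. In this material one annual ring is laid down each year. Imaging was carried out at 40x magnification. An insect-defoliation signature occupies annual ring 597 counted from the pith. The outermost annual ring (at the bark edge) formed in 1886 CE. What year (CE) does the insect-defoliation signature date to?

Between annual ring 597 and the bark edge there are 694 − 597 = 97 annual rings.
Excluding 9 false annual rings: 97 − 9 = 88.
Counting back 88 years from 1886 CE places the insect-defoliation signature in 1886 − 88 = 1798 CE.

1798 CE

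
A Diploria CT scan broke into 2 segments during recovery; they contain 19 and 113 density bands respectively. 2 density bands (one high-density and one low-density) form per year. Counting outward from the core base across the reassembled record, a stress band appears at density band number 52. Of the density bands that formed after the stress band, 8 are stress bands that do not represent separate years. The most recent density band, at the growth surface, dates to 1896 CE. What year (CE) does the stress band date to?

Total density bands = 19 + 113 = 132.
Between density band 52 and the growth surface there are 132 − 52 = 80 density bands.
Removing the 8 false density bands leaves 80 − 8 = 72 true density bands beyond the stress band.
72 density bands at 2 per year is 72 / 2 = 36 years.
The density band at the growth surface is 1896 CE, so the stress band dates to 1896 − 36 = 1860 CE.

1860 CE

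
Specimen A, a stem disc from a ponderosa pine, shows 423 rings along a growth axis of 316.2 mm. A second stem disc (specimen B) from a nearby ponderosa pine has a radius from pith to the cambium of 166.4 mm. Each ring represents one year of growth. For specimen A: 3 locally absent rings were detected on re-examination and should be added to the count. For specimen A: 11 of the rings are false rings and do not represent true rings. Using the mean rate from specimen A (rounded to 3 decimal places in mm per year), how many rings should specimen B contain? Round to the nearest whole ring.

218 rings

Specimen A: after corrections the count is 423 − 11 + 3 = 415 rings.
A: 316.2 mm over 415 years gives 316.2 / 415 ≈ 0.762 mm/yr.
For B, 166.4 / 0.762 = 218.37 years ≈ 218 rings.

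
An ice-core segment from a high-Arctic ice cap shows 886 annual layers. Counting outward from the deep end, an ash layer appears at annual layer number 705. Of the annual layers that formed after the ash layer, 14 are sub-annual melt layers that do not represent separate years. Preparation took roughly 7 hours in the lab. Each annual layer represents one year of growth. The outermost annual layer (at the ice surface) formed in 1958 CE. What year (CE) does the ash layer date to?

1791 CE

Between annual layer 705 and the ice surface there are 886 − 705 = 181 annual layers.
Excluding 14 false annual layers: 181 − 14 = 167.
1958 − 167 = 1791 CE.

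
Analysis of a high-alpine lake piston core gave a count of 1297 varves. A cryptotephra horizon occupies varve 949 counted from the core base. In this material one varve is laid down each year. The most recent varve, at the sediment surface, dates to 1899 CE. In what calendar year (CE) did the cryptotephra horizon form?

1551 CE

The cryptotephra horizon sits at varve 949 from the core base, so 1297 − 949 = 348 varves formed after it.
The varve at the sediment surface is 1899 CE, so the cryptotephra horizon dates to 1899 − 348 = 1551 CE.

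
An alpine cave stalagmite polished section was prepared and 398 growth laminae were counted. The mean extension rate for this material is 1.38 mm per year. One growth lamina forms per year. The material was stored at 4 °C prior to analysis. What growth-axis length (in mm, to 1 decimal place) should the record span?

549.2 mm

398 years of growth are recorded.
Predicted length = 1.38 mm/year × 398 years = 549.2 mm.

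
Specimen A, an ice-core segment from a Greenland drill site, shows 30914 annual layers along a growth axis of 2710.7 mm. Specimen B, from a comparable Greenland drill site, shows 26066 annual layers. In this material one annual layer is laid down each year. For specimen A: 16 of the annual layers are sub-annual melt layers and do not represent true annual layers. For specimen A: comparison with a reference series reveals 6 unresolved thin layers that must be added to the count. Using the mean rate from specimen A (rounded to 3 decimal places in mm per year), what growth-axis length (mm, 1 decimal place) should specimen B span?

2293.8 mm

Specimen A: after corrections the count is 30914 − 16 + 6 = 30904 annual layers.
A: Mean rate = 2710.7 mm / 30904 years ≈ 0.088 mm/year.
Length of B = 0.088 × 26066 = 2293.8 mm.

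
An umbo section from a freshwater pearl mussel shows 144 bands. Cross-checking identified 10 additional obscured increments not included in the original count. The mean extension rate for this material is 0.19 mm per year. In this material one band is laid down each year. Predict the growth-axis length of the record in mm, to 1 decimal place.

29.3 mm

After corrections the count is 144 + 10 = 154 bands.
Predicted length = 0.19 mm/year × 154 years = 29.3 mm.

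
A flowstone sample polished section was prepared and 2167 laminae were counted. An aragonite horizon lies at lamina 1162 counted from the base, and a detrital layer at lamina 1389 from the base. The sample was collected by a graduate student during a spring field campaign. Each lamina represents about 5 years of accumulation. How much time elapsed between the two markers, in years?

1389 − 1162 = 227 laminae lie between the two events.
227 laminae at 5 years each span 227 × 5 = 1135 years.

1135 years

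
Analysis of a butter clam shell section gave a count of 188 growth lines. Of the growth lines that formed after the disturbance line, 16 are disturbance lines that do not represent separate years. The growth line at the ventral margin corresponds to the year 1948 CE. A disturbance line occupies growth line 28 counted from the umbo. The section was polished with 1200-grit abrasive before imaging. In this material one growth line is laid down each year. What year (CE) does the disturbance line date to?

1804 CE

The disturbance line sits at growth line 28 from the umbo, so 188 − 28 = 160 growth lines formed after it.
Removing the 16 false growth lines leaves 160 − 16 = 144 true growth lines beyond the disturbance line.
The growth line at the ventral margin is 1948 CE, so the disturbance line dates to 1948 − 144 = 1804 CE.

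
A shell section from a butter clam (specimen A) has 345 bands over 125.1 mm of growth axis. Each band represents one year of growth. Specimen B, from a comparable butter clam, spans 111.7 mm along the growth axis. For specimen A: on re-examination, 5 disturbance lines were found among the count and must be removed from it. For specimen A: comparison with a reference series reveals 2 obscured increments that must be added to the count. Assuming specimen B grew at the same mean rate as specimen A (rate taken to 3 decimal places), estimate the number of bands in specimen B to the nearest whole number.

305 bands

Specimen A: adjusted count: 345 − 5 + 2 = 342 bands.
A: Mean rate = 125.1 mm / 342 years ≈ 0.366 mm per year.
For B, 111.7 / 0.366 = 305.19 years ≈ 305 bands.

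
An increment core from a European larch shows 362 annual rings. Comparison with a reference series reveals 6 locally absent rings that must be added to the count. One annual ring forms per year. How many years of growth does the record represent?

Correcting the raw count gives 362 + 6 = 368 true annual rings.
At one annual ring per year, that is 368 years.

368 yr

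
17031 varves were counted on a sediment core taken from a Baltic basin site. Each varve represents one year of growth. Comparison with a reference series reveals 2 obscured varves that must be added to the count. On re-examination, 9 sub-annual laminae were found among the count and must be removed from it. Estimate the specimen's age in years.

True varve count = 17031 − 9 + 2 = 17024.
With a one-to-one varve periodicity this is 17024 years.

17024 years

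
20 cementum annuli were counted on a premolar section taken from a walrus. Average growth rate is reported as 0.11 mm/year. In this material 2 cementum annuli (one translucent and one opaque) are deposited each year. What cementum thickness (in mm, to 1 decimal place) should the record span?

1.1 mm

Dividing by 2 cementum annuli per year: 20 / 2 = 10 years.
Length ≈ 0.11 × 10 = 1.1 mm.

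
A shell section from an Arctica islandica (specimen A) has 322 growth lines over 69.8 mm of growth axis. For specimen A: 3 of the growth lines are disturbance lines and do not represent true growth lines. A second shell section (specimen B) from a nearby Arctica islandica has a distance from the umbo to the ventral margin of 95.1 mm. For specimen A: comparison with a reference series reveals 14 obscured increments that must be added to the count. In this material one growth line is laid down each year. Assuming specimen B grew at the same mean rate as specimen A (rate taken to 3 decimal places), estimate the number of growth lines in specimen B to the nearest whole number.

Specimen A: after corrections the count is 322 − 3 + 14 = 333 growth lines.
A: Extension rate ≈ 69.8 / 333 = 0.210 mm per year.
Specimen B: 95.1 mm / 0.210 mm per year = 452.86 years ≈ 453 growth lines.

453 growth lines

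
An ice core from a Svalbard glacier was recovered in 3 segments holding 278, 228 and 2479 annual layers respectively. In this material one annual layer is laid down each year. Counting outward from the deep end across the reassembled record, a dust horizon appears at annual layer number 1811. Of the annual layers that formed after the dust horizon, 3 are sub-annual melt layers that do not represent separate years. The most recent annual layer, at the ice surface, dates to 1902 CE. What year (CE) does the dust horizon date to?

Total annual layers = 278 + 228 + 2479 = 2985.
2985 − 1811 = 1174 annual layers lie beyond the dust horizon toward the ice surface.
Removing the 3 false annual layers leaves 1174 − 3 = 1171 true annual layers beyond the dust horizon.
The annual layer at the ice surface is 1902 CE, so the dust horizon dates to 1902 − 1171 = 731 CE.

731 CE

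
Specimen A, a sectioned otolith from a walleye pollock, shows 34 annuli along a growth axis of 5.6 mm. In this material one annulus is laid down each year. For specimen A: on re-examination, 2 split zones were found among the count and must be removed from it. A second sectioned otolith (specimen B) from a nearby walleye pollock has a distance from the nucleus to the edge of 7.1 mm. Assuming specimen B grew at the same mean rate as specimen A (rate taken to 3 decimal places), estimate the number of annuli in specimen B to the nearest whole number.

41 annuli

Specimen A: correcting the raw count gives 34 − 2 = 32 true annuli.
A: Mean rate = 5.6 mm / 32 years ≈ 0.175 mm/yr.
For B, 7.1 / 0.175 = 40.57 years ≈ 41 annuli.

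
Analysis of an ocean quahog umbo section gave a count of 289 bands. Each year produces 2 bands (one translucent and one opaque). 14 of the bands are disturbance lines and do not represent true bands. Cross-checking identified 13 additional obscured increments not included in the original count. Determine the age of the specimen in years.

True band count = 289 − 14 + 13 = 288.
With 2 bands per year, 288 / 2 = 144 years.

144 years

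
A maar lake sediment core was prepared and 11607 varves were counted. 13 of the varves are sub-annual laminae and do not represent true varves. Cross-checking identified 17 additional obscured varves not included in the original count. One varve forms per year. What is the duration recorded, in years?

11611 years

Correcting the raw count gives 11607 − 13 + 17 = 11611 true varves.
One varve per year makes the duration 11611 years.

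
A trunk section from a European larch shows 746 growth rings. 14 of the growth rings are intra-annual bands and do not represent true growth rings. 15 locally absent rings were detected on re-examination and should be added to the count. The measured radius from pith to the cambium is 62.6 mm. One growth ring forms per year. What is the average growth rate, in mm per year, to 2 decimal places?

After corrections the count is 746 − 14 + 15 = 747 growth rings.
Mean rate = 62.6 mm / 747 years ≈ 0.08 mm per year.

0.08 mm per year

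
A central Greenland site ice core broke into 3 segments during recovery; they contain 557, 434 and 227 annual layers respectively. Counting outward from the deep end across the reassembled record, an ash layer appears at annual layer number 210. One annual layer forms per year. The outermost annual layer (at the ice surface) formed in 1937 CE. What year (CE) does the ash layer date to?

Total annual layers = 557 + 434 + 227 = 1218.
Between annual layer 210 and the ice surface there are 1218 − 210 = 1008 annual layers.
Counting back 1008 years from 1937 CE places the ash layer in 1937 − 1008 = 929 CE.

929 CE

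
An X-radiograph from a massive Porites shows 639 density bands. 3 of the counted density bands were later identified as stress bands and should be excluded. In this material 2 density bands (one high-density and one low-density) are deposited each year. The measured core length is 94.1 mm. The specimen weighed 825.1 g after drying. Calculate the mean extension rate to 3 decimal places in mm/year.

0.296 mm/year

True density band count = 639 − 3 = 636.
636 density bands at 2 per year is 636 / 2 = 318 years.
Mean rate = 94.1 mm / 318 years ≈ 0.296 mm/year.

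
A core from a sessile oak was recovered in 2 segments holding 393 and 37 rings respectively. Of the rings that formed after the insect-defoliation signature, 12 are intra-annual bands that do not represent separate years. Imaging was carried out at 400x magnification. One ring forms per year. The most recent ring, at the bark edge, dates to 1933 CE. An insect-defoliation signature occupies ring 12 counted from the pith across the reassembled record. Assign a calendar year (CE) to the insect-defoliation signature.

Total rings = 393 + 37 = 430.
The insect-defoliation signature sits at ring 12 from the pith, so 430 − 12 = 418 rings formed after it.
418 − 12 false = 406 true rings after the insect-defoliation signature.
Counting back 406 years from 1933 CE places the insect-defoliation signature in 1933 − 406 = 1527 CE.

1527 CE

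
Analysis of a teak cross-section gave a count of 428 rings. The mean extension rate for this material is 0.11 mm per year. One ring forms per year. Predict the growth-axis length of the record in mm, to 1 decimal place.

The record spans 428 years at 0.11 mm per year.
Length ≈ 0.11 × 428 = 47.1 mm.

47.1 mm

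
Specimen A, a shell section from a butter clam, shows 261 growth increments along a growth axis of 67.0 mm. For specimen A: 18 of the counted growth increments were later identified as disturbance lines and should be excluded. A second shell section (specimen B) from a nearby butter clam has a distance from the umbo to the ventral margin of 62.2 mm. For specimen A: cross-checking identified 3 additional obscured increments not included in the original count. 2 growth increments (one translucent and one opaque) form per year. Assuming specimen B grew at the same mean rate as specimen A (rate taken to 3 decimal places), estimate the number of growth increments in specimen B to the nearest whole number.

Specimen A: correcting the raw count gives 261 − 18 + 3 = 246 true growth increments.
Specimen A: dividing by 2 growth increments per year: 246 / 2 = 123 years.
A: 67.0 mm over 123 years gives 67.0 / 123 ≈ 0.545 mm/year.
B spans 62.2 / 0.545 = 114.13 years; at 2 growth increments per year that is 114.13 × 2 ≈ 228 growth increments.

228 growth increments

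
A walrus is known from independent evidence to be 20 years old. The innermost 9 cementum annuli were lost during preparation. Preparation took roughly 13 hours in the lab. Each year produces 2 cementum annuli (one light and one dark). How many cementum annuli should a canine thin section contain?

31 cementum annuli

With 2 cementum annuli per year, 20 years would produce 20 × 2 = 40 cementum annuli.
Less the 9 uncaptured cementum annuli: 40 − 9 = 31.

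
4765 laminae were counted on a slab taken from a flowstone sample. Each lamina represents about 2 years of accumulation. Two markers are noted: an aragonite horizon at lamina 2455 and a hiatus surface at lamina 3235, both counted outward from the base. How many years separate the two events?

1560 yr

Separation: 3235 − 2455 = 780 laminae.
Multiplying by 2 years per lamina: 780 × 2 = 1560 years.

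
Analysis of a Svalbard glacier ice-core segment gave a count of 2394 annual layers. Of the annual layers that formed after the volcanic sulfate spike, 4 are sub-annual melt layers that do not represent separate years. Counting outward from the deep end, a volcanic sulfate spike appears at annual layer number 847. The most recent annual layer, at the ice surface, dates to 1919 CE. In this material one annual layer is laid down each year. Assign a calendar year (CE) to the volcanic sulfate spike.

376 CE

2394 − 847 = 1547 annual layers lie beyond the volcanic sulfate spike toward the ice surface.
Excluding 4 false annual layers: 1547 − 4 = 1543.
Counting back 1543 years from 1919 CE places the volcanic sulfate spike in 1919 − 1543 = 376 CE.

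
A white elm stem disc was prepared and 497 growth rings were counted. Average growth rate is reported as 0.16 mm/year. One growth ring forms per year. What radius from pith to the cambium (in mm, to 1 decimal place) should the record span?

79.5 mm

497 years of growth are recorded.
Predicted length = 0.16 mm/year × 497 years = 79.5 mm.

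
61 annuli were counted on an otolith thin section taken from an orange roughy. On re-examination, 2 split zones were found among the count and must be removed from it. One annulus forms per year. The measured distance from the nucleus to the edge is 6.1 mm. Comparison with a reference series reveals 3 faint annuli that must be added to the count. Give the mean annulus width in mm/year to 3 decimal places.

Adjusted count: 61 − 2 + 3 = 62 annuli.
Mean rate = 6.1 mm / 62 years ≈ 0.098 mm/year.

0.098 mm/year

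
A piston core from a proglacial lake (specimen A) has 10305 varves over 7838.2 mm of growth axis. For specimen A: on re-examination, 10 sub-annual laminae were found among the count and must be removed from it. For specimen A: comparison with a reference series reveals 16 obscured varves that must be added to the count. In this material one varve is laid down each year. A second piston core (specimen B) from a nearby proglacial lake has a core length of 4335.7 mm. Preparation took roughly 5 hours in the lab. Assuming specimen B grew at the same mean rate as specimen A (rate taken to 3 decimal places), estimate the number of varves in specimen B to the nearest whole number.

5705 varves

Specimen A: adjusted count: 10305 − 10 + 16 = 10311 varves.
A: 7838.2 mm over 10311 years gives 7838.2 / 10311 ≈ 0.760 mm per year.
For B, 4335.7 / 0.760 = 5704.87 years ≈ 5705 varves.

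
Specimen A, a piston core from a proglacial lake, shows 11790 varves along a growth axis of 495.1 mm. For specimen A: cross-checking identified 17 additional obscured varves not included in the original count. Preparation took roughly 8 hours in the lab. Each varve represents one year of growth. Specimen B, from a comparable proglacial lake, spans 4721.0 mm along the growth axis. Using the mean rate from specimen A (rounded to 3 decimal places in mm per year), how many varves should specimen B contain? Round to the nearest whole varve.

Specimen A: correcting the raw count gives 11790 + 17 = 11807 true varves.
A: Mean rate = 495.1 mm / 11807 years ≈ 0.042 mm/year.
Specimen B: 4721.0 mm / 0.042 mm per year = 112404.76 years ≈ 112405 varves.

112405 varves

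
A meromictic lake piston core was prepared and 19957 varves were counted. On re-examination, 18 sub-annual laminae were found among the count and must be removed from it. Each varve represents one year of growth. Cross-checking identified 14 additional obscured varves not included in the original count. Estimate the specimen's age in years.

True varve count = 19957 − 18 + 14 = 19953.
One varve per year makes the duration 19953 years.

19953 yr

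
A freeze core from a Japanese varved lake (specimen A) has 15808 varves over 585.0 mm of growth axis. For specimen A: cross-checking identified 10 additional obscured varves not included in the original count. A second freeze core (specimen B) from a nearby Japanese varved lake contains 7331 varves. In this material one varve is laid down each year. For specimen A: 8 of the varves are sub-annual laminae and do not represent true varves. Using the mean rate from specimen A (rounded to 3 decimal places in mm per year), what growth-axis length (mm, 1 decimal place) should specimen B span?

271.2 mm

Specimen A: true varve count = 15808 − 8 + 10 = 15810.
A: Extension rate ≈ 585.0 / 15810 = 0.037 mm per year.
B's length ≈ 0.037 × 7331 = 271.2 mm.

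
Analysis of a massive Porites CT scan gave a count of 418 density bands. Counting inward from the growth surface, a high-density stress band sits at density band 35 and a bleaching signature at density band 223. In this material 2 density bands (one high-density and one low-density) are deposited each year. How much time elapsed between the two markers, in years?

Separation: 223 − 35 = 188 density bands.
188 density bands at 2 per year is 188 / 2 = 94 years.

94 years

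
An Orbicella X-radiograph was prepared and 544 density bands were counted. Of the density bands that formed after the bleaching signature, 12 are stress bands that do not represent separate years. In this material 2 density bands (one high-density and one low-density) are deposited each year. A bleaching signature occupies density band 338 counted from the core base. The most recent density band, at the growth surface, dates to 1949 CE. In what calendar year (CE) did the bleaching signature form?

Between density band 338 and the growth surface there are 544 − 338 = 206 density bands.
Excluding 12 false density bands: 206 − 12 = 194.
194 density bands at 2 per year is 194 / 2 = 97 years.
Counting back 97 years from 1949 CE places the bleaching signature in 1949 − 97 = 1852 CE.

1852 CE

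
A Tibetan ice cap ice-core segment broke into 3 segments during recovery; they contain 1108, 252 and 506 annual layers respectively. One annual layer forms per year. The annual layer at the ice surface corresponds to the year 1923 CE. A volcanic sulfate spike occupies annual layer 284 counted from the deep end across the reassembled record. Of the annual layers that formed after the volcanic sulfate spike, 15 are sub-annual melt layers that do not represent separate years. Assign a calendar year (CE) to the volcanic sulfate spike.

Total annual layers = 1108 + 252 + 506 = 1866.
Between annual layer 284 and the ice surface there are 1866 − 284 = 1582 annual layers.
Excluding 15 false annual layers: 1582 − 15 = 1567.
Counting back 1567 years from 1923 CE places the volcanic sulfate spike in 1923 − 1567 = 356 CE.

356 CE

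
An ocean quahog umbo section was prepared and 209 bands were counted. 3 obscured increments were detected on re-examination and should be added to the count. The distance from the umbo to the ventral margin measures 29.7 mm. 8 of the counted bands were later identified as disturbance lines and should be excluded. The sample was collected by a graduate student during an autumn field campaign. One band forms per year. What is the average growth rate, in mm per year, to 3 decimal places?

0.146 mm per year

Correcting the raw count gives 209 − 8 + 3 = 204 true bands.
29.7 mm over 204 years gives 29.7 / 204 ≈ 0.146 mm per year.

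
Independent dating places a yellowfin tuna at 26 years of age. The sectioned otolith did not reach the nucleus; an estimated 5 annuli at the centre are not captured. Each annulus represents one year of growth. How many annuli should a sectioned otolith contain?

One annulus per year gives 26 annuli over 26 years.
26 − 5 missed = 21 annuli expected in the prepared section.

21 annuli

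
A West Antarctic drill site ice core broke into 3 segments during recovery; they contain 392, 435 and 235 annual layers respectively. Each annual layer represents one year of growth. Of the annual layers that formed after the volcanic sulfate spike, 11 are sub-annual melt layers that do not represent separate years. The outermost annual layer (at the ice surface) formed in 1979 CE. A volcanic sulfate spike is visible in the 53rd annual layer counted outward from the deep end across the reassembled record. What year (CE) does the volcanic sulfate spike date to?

981 CE

Total annual layers = 392 + 435 + 235 = 1062.
1062 − 53 = 1009 annual layers lie beyond the volcanic sulfate spike toward the ice surface.
Removing the 11 false annual layers leaves 1009 − 11 = 998 true annual layers beyond the volcanic sulfate spike.
1979 − 998 = 981 CE.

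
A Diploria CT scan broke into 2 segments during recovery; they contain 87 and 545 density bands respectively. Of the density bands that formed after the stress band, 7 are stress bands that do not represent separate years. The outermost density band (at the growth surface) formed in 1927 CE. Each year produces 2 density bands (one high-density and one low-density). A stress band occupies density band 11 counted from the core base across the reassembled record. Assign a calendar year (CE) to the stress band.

Total density bands = 87 + 545 = 632.
Between density band 11 and the growth surface there are 632 − 11 = 621 density bands.
Removing the 7 false density bands leaves 621 − 7 = 614 true density bands beyond the stress band.
614 density bands at 2 per year is 614 / 2 = 307 years.
The density band at the growth surface is 1927 CE, so the stress band dates to 1927 − 307 = 1620 CE.

1620 CE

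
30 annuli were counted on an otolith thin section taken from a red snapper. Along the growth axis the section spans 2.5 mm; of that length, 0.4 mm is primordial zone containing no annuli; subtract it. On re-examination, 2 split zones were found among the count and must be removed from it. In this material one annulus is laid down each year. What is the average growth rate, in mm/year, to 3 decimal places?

After corrections the count is 30 − 2 = 28 annuli.
Net length = 2.5 − 0.4 = 2.1 mm.
Extension rate ≈ 2.1 / 28 = 0.075 mm/year.

0.075 mm/year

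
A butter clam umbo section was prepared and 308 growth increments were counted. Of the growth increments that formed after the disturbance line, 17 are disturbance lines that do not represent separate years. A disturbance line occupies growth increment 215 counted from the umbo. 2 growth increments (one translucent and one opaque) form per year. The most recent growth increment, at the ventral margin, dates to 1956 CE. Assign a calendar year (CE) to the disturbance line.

308 − 215 = 93 growth increments lie beyond the disturbance line toward the ventral margin.
Removing the 17 false growth increments leaves 93 − 17 = 76 true growth increments beyond the disturbance line.
With 2 growth increments per year, 76 / 2 = 38 years.
The growth increment at the ventral margin is 1956 CE, so the disturbance line dates to 1956 − 38 = 1918 CE.

1918 CE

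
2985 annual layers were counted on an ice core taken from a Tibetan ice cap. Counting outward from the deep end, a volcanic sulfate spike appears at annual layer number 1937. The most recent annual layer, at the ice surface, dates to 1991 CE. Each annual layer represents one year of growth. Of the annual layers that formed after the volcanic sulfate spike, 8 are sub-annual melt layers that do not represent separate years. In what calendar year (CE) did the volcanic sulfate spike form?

951 CE

Between annual layer 1937 and the ice surface there are 2985 − 1937 = 1048 annual layers.
1048 − 8 false = 1040 true annual layers after the volcanic sulfate spike.
1991 − 1040 = 951 CE.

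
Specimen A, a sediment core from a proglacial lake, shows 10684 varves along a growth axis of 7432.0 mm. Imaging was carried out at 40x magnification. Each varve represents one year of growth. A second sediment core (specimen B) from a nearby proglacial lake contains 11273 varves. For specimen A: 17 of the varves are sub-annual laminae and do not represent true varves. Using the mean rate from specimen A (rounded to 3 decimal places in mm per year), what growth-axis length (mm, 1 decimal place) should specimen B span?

Specimen A: after corrections the count is 10684 − 17 = 10667 varves.
A: 7432.0 mm over 10667 years gives 7432.0 / 10667 ≈ 0.697 mm per year.
Length of B = 0.697 × 11273 = 7857.3 mm.

7857.3 mm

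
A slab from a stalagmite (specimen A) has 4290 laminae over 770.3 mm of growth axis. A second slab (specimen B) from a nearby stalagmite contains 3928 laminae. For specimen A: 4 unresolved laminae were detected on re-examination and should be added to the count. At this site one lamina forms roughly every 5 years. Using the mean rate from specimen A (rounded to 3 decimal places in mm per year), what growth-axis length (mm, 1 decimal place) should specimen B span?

707.0 mm

Specimen A: adjusted count: 4290 + 4 = 4294 laminae.
Specimen A: at 5 years per lamina, 4294 × 5 = 21470 years.
A: Extension rate ≈ 770.3 / 21470 = 0.036 mm/year.
Specimen B: at 5 years per lamina, 3928 × 5 = 19640 years. For B, 0.036 mm/year × 19640 years = 707.0 mm.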